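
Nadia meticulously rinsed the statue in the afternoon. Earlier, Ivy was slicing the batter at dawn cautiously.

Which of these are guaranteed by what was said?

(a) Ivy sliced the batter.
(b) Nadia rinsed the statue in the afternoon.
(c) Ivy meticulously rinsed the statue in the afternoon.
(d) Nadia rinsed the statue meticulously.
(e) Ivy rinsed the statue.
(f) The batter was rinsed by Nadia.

(b), (d)

(a) Not entailed — 'was slicing' is progressive on an accomplishment; it does not entail the completed 'sliced'.
(b) Entailed — this follows by dropping conjuncts from the rinsing event's description.
(c) Not entailed — the passage has Nadia rinsing the statue, not Ivy.
(d) Entailed — dropping 'in the afternoon' leaves a sub-description the original still satisfies.
(e) Not entailed — the passage has Nadia rinsing the statue, not Ivy.
(f) Not entailed — Nadia rinsed the statue, not the batter; the batter belongs to the slicing event.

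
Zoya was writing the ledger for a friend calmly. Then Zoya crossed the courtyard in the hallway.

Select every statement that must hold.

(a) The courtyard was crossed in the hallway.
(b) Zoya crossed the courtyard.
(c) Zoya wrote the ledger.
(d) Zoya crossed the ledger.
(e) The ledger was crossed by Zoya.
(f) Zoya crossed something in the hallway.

(a), (b), (f)

(a) Entailed — every conjunct here is already in the original crossing event.
(b) Entailed — the original entails any weakening of itself; this just drops 'in the hallway'.
(c) Not entailed — 'was writing' is progressive on an accomplishment; it does not entail the completed 'wrote'.
(d) Not entailed — Zoya crossed the courtyard, not the ledger; the ledger belongs to the writing event.
(e) Not entailed — Zoya crossed the courtyard, not the ledger; the ledger belongs to the writing event.
(f) Entailed — the original entails any weakening of itself; this just generalizes the patient.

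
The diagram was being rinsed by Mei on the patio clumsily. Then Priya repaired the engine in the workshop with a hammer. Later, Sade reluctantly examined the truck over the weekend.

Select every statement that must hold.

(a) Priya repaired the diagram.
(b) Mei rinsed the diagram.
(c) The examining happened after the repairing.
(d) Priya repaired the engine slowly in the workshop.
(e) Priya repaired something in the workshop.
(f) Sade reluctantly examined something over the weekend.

(a) Not entailed — Priya repaired the engine, not the diagram; the diagram belongs to the rinsing event.
(b) Entailed — 'rinse' is an activity; 'was rinsing' entails that some rinsing happened, so 'rinsed' holds.
(c) Entailed — the narrative places the repairing before the examining.
(d) Not entailed — 'slowly' adds information not in the original event.
(e) Entailed — this follows by dropping conjuncts from the repairing event's description.
(f) Entailed — the original entails any weakening of itself; this just generalizes the patient.

(b), (c), (e), (f)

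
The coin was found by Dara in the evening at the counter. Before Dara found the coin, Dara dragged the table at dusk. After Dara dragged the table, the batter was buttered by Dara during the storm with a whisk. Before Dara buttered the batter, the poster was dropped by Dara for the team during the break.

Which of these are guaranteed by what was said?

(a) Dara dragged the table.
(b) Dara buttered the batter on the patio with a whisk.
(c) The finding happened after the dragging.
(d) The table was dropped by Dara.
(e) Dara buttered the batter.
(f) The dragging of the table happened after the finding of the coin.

(a) Entailed — dropping 'at dusk' leaves a sub-description the original still satisfies.
(b) Not entailed — 'on the patio' adds information not in the original event.
(c) Entailed — the narrative places the dragging before the finding.
(d) Not entailed — Dara dropped the poster, not the table; the table belongs to the dragging event.
(e) Entailed — every conjunct here is already in the original buttering event.
(f) Not entailed — the narrative places the dragging before the finding, not after.

(a), (c), (e)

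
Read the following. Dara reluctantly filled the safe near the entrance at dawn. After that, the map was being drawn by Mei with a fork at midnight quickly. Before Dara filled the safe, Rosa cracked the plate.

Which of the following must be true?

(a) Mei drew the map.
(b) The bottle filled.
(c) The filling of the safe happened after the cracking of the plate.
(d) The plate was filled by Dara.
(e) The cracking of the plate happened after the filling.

(a) Not entailed — 'was drawing' is progressive on an accomplishment; it does not entail the completed 'drew'.
(b) Not entailed — the safe is what filled, not the bottle.
(c) Entailed — the narrative places the cracking before the filling.
(d) Not entailed — Dara filled the safe, not the plate; the plate belongs to the cracking event.
(e) Not entailed — the narrative places the cracking before the filling, not after.

(c)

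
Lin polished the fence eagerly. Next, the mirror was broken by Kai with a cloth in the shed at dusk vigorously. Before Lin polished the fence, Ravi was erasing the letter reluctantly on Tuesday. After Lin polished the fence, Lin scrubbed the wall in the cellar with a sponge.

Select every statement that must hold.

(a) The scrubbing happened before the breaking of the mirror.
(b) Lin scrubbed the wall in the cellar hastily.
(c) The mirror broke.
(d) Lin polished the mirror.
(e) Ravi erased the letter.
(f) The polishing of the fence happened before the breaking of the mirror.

(c), (f)

(a) Not entailed — the narrative doesn't order the scrubbing relative to the breaking.
(b) Not entailed — 'hastily' adds information not in the original event.
(c) Entailed — 'Kai broke the mirror' is causative; it entails the inchoative 'the mirror broke'.
(d) Not entailed — Lin polished the fence, not the mirror; the mirror belongs to the breaking event.
(e) Not entailed — 'was erasing' is progressive on an accomplishment; it does not entail the completed 'erased'.
(f) Entailed — the narrative places the polishing before the breaking.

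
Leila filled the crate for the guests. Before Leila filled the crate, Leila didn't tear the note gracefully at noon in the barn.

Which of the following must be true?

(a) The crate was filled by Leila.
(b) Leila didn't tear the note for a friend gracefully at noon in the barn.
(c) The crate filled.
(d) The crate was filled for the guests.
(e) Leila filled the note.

(a) Entailed — the original entails any weakening of itself; this just drops 'for the guests'.
(b) Entailed — under negation, adding a further restriction is entailed: if no such tearing event occurred, none occurred for a friend either.
(c) Entailed — 'Leila filled the crate' is causative; it entails the inchoative 'the crate filled'.
(d) Entailed — this follows by dropping conjuncts from the filling event's description.
(e) Not entailed — Leila filled the crate, not the note; the note belongs to the tearing event.

(a), (b), (c), (d)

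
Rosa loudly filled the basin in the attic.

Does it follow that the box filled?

Nothing is said about any box; only the basin is affected.

no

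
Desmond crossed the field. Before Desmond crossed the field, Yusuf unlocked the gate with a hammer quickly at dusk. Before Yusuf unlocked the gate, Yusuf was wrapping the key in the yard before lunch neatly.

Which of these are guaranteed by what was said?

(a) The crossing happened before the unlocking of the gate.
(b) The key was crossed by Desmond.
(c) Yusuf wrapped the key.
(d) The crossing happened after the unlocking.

(d)

(a) Not entailed — the narrative places the unlocking before the crossing, not after.
(b) Not entailed — Desmond crossed the field, not the key; the key belongs to the wrapping event.
(c) Not entailed — 'was wrapping' is progressive on an accomplishment; it does not entail the completed 'wrapped'.
(d) Entailed — the narrative places the unlocking before the crossing.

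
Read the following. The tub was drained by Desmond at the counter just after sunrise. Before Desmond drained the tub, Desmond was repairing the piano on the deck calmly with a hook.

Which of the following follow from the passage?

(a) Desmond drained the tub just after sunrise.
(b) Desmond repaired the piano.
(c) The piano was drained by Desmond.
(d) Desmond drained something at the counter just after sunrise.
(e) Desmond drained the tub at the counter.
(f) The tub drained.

(a) Entailed — this follows by dropping conjuncts from the draining event's description.
(b) Not entailed — 'was repairing' is progressive on an accomplishment; it does not entail the completed 'repaired'.
(c) Not entailed — Desmond drained the tub, not the piano; the piano belongs to the repairing event.
(d) Entailed — this follows by dropping conjuncts from the draining event's description.
(e) Entailed — dropping 'just after sunrise' leaves a sub-description the original still satisfies.
(f) Entailed — 'Desmond drained the tub' is causative; it entails the inchoative 'the tub drained'.

(a), (d), (e), (f)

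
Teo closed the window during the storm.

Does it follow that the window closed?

'Teo closed the window' is the causative; it entails the inchoative 'the window closed'.

yes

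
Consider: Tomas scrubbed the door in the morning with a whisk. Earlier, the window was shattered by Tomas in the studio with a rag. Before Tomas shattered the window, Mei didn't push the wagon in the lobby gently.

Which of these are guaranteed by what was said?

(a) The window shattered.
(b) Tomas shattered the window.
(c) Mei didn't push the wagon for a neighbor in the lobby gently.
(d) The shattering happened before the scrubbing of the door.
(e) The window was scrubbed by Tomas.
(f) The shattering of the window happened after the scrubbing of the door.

(a), (b), (c), (d)

(a) Entailed — 'Tomas shattered the window' is causative; it entails the inchoative 'the window shattered'.
(b) Entailed — every conjunct here is already in the original shattering event.
(c) Entailed — under negation, adding a further restriction is entailed: if no such pushing event occurred, none occurred for a neighbor either.
(d) Entailed — the narrative places the shattering before the scrubbing.
(e) Not entailed — Tomas scrubbed the door, not the window; the window belongs to the shattering event.
(f) Not entailed — the narrative places the shattering before the scrubbing, not after.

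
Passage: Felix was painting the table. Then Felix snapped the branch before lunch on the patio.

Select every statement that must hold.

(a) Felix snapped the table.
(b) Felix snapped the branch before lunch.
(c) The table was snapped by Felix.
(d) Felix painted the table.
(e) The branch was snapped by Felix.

(b), (e)

(a) Not entailed — Felix snapped the branch, not the table; the table belongs to the painting event.
(b) Entailed — every conjunct here is already in the original snapping event.
(c) Not entailed — Felix snapped the branch, not the table; the table belongs to the painting event.
(d) Not entailed — 'was painting' is progressive on an accomplishment; it does not entail the completed 'painted'.
(e) Entailed — dropping 'before lunch', 'on the patio' leaves a sub-description the original still satisfies.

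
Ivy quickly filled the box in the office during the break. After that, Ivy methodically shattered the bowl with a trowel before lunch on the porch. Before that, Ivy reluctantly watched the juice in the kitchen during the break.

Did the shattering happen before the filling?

no

The narrative orders the filling before the shattering.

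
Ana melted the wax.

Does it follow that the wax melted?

'Ana melted the wax' is the causative; it entails the inchoative 'the wax melted'.

yes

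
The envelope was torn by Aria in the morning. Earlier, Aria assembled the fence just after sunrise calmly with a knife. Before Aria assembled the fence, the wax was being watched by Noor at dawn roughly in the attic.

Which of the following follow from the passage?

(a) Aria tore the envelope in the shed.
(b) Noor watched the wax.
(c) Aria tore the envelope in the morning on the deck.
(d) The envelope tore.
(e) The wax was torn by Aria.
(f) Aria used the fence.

(a) Not entailed — 'in the shed' adds information not in the original event.
(b) Entailed — 'watch' is an activity; 'was watching' entails that some watching happened, so 'watched' holds.
(c) Not entailed — 'on the deck' adds information not in the original event.
(d) Entailed — 'Aria tore the envelope' is causative; it entails the inchoative 'the envelope tore'.
(e) Not entailed — Aria tore the envelope, not the wax; the wax belongs to the watching event.
(f) Not entailed — the fence is the patient, not an instrument — Aria used a knife.

(b), (d)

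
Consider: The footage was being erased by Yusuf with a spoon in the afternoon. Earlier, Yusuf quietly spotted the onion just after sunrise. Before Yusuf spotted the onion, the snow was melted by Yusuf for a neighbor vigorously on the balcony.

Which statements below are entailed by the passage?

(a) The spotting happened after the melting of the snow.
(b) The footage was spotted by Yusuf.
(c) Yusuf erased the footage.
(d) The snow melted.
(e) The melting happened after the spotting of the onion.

(a) Entailed — the narrative places the melting before the spotting.
(b) Not entailed — Yusuf spotted the onion, not the footage; the footage belongs to the erasing event.
(c) Not entailed — 'was erasing' is progressive on an accomplishment; it does not entail the completed 'erased'.
(d) Entailed — 'Yusuf melted the snow' is causative; it entails the inchoative 'the snow melted'.
(e) Not entailed — the narrative places the melting before the spotting, not after.

(a), (d)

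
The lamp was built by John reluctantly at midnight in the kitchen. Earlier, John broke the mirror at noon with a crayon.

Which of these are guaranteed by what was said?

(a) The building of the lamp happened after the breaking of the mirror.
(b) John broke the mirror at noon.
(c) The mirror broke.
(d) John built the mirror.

(a) Entailed — the narrative places the breaking before the building.
(b) Entailed — every conjunct here is already in the original breaking event.
(c) Entailed — 'John broke the mirror' is causative; it entails the inchoative 'the mirror broke'.
(d) Not entailed — John built the lamp, not the mirror; the mirror belongs to the breaking event.

(a), (b), (c)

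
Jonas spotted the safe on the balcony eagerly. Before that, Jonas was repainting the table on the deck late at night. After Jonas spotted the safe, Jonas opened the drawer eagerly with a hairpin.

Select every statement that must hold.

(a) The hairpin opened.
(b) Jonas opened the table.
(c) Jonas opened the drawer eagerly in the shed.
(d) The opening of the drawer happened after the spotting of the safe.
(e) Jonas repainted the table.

(a) Not entailed — the drawer is what opened, not the hairpin.
(b) Not entailed — Jonas opened the drawer, not the table; the table belongs to the repainting event.
(c) Not entailed — 'in the shed' adds information not in the original event.
(d) Entailed — the narrative places the spotting before the opening.
(e) Not entailed — 'was repainting' is progressive on an accomplishment; it does not entail the completed 'repainted'.

(d)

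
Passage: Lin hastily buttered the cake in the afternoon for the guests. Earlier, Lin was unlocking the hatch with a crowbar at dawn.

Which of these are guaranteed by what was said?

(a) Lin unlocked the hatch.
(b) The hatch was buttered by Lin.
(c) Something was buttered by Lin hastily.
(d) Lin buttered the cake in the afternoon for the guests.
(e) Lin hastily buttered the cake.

(c), (d), (e)

(a) Not entailed — 'was unlocking' is progressive on an accomplishment; it does not entail the completed 'unlocked'.
(b) Not entailed — Lin buttered the cake, not the hatch; the hatch belongs to the unlocking event.
(c) Entailed — the original entails any weakening of itself; this just drops 'for the guests', 'in the afternoon' and generalizes the patient.
(d) Entailed — this follows by dropping conjuncts from the buttering event's description.
(e) Entailed — the original entails any weakening of itself; this just drops 'for the guests', 'in the afternoon'.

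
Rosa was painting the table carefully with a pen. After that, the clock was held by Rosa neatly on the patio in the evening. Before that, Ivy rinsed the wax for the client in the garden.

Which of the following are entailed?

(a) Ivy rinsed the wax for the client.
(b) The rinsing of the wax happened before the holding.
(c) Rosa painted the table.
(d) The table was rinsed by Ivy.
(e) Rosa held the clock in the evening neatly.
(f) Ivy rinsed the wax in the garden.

(a), (b), (e), (f)

(a) Entailed — every conjunct here is already in the original rinsing event.
(b) Entailed — the narrative places the rinsing before the holding.
(c) Not entailed — 'was painting' is progressive on an accomplishment; it does not entail the completed 'painted'.
(d) Not entailed — Ivy rinsed the wax, not the table; the table belongs to the painting event.
(e) Entailed — this follows by dropping conjuncts from the holding event's description.
(f) Entailed — this follows by dropping conjuncts from the rinsing event's description.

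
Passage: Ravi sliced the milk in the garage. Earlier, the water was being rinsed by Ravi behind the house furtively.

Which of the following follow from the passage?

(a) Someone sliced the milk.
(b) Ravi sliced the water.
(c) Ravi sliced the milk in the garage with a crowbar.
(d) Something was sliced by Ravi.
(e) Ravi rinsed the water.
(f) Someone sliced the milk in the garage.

(a), (d), (e), (f)

(a) Entailed — the original entails any weakening of itself; this just drops 'in the garage' and generalizes the agent.
(b) Not entailed — Ravi sliced the milk, not the water; the water belongs to the rinsing event.
(c) Not entailed — 'with a crowbar' adds information not in the original event.
(d) Entailed — the original entails any weakening of itself; this just drops 'in the garage' and generalizes the patient.
(e) Entailed — 'rinse' is an activity; 'was rinsing' entails that some rinsing happened, so 'rinsed' holds.
(f) Entailed — the original entails any weakening of itself; this just generalizes the agent.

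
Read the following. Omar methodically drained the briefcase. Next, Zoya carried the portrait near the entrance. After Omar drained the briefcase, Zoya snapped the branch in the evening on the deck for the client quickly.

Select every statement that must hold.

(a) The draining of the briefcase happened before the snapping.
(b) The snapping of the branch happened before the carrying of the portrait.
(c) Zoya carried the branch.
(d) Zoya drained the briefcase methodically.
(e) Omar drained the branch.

(a) Entailed — the narrative places the draining before the snapping.
(b) Not entailed — the narrative doesn't order the snapping relative to the carrying.
(c) Not entailed — Zoya carried the portrait, not the branch; the branch belongs to the snapping event.
(d) Not entailed — the passage has Omar draining the briefcase, not Zoya.
(e) Not entailed — Omar drained the briefcase, not the branch; the branch belongs to the snapping event.

(a)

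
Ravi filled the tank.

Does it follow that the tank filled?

'Ravi filled the tank' is the causative; it entails the inchoative 'the tank filled'.

yes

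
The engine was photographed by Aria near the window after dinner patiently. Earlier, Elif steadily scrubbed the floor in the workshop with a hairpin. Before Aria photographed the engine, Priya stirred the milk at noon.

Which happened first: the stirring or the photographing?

the stirring

The connectives place the stirring before the photographing.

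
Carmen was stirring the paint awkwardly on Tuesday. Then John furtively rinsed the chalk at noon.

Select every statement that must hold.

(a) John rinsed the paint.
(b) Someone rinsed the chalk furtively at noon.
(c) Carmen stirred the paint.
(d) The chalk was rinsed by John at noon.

(a) Not entailed — John rinsed the chalk, not the paint; the paint belongs to the stirring event.
(b) Entailed — every conjunct here is already in the original rinsing event.
(c) Entailed — 'stir' is an activity; 'was stirring' entails that some stirring happened, so 'stirred' holds.
(d) Entailed — every conjunct here is already in the original rinsing event.

(b), (c), (d)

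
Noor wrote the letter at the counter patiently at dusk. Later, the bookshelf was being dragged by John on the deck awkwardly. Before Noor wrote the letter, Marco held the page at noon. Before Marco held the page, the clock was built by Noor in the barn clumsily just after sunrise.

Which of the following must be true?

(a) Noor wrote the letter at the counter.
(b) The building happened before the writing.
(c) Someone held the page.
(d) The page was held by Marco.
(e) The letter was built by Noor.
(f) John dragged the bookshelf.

(a), (b), (c), (d), (f)

(a) Entailed — every conjunct here is already in the original writing event.
(b) Entailed — the narrative places the building before the writing.
(c) Entailed — this follows by dropping conjuncts from the holding event's description.
(d) Entailed — every conjunct here is already in the original holding event.
(e) Not entailed — Noor built the clock, not the letter; the letter belongs to the writing event.
(f) Entailed — 'drag' is an activity; 'was dragging' entails that some dragging happened, so 'dragged' holds.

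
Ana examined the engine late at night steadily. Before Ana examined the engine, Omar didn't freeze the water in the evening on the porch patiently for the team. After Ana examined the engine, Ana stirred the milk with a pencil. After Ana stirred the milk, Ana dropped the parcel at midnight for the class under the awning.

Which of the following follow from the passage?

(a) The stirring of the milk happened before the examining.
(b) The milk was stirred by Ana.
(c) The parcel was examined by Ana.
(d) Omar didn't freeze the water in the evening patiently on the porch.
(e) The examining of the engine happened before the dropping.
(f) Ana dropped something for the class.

(b), (e), (f)

(a) Not entailed — the narrative places the examining before the stirring, not after.
(b) Entailed — the original entails any weakening of itself; this just drops 'with a pencil'.
(c) Not entailed — Ana examined the engine, not the parcel; the parcel belongs to the dropping event.
(d) Not entailed — dropping 'for the team' under negation is not valid — the original leaves open that Omar froze the water some other way.
(e) Entailed — the narrative places the examining before the dropping.
(f) Entailed — the original entails any weakening of itself; this just drops 'at midnight', 'under the awning' and generalizes the patient.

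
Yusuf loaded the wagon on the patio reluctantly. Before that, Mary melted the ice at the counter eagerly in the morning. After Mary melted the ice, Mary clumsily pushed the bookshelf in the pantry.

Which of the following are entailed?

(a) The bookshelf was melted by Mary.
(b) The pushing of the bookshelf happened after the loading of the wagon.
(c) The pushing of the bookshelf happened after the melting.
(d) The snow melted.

(a) Not entailed — Mary melted the ice, not the bookshelf; the bookshelf belongs to the pushing event.
(b) Not entailed — the narrative doesn't order the loading relative to the pushing.
(c) Entailed — the narrative places the melting before the pushing.
(d) Not entailed — the ice is what melted, not the snow.

(c)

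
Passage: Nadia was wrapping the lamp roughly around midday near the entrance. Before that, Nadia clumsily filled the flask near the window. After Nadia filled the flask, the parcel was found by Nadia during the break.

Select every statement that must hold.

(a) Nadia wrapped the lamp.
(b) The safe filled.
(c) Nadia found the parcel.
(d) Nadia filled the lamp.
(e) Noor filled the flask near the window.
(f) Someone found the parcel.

(a) Not entailed — 'was wrapping' is progressive on an accomplishment; it does not entail the completed 'wrapped'.
(b) Not entailed — the flask is what filled, not the safe.
(c) Entailed — the original entails any weakening of itself; this just drops 'during the break'.
(d) Not entailed — Nadia filled the flask, not the lamp; the lamp belongs to the wrapping event.
(e) Not entailed — the passage has Nadia filling the flask, not Noor.
(f) Entailed — dropping 'during the break' and generalizing the agent leaves a sub-description the original still satisfies.

(c), (f)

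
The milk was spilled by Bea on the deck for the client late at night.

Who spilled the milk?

Bea

'Bea' marks the agent of the spilling event.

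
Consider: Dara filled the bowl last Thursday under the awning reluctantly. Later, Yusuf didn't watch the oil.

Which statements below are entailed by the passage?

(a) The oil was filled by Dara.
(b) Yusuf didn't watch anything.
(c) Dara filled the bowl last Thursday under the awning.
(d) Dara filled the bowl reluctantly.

(c), (d)

(a) Not entailed — Dara filled the bowl, not the oil; the oil belongs to the watching event.
(b) Not entailed — the original only denies this specific event; Yusuf may have watched something else.
(c) Entailed — the original entails any weakening of itself; this just drops 'reluctantly'.
(d) Entailed — every conjunct here is already in the original filling event.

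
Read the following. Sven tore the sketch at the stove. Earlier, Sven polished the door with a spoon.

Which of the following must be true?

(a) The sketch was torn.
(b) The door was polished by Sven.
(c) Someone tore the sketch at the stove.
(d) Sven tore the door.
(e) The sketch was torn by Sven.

(a), (b), (c), (e)

(a) Entailed — every conjunct here is already in the original tearing event.
(b) Entailed — dropping 'with a spoon' leaves a sub-description the original still satisfies.
(c) Entailed — this follows by dropping conjuncts from the tearing event's description.
(d) Not entailed — Sven tore the sketch, not the door; the door belongs to the polishing event.
(e) Entailed — every conjunct here is already in the original tearing event.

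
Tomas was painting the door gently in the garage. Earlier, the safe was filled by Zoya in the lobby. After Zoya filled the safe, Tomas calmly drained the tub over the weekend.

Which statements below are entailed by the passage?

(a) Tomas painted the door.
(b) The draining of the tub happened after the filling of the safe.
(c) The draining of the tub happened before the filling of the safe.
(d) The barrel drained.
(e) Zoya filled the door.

(b)

(a) Not entailed — 'was painting' is progressive on an accomplishment; it does not entail the completed 'painted'.
(b) Entailed — the narrative places the filling before the draining.
(c) Not entailed — the narrative places the filling before the draining, not after.
(d) Not entailed — the tub is what drained, not the barrel.
(e) Not entailed — Zoya filled the safe, not the door; the door belongs to the painting event.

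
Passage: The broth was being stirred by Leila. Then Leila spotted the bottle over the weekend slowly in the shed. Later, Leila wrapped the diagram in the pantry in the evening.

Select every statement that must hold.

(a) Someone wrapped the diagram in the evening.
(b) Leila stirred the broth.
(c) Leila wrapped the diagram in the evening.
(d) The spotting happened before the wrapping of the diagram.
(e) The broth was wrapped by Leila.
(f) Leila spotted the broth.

(a), (b), (c), (d)

(a) Entailed — the original entails any weakening of itself; this just drops 'in the pantry' and generalizes the agent.
(b) Entailed — 'stir' is an activity; 'was stirring' entails that some stirring happened, so 'stirred' holds.
(c) Entailed — every conjunct here is already in the original wrapping event.
(d) Entailed — the narrative places the spotting before the wrapping.
(e) Not entailed — Leila wrapped the diagram, not the broth; the broth belongs to the stirring event.
(f) Not entailed — Leila spotted the bottle, not the broth; the broth belongs to the stirring event.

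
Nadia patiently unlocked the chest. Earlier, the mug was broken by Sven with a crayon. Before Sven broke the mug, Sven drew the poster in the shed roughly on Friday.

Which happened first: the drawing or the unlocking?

the drawing

The connectives place the drawing before the unlocking.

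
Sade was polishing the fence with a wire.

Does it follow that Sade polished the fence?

'polish' is atelic; if Sade was polishing the fence, then Sade polished the fence (for some time).

yes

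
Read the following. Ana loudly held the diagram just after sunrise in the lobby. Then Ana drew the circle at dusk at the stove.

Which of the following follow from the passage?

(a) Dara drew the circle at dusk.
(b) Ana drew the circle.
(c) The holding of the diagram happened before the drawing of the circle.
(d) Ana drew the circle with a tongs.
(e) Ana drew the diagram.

(a) Not entailed — the passage has Ana drawing the circle, not Dara.
(b) Entailed — every conjunct here is already in the original drawing event.
(c) Entailed — the narrative places the holding before the drawing.
(d) Not entailed — 'with a tongs' adds information not in the original event.
(e) Not entailed — Ana drew the circle, not the diagram; the diagram belongs to the holding event.

(b), (c)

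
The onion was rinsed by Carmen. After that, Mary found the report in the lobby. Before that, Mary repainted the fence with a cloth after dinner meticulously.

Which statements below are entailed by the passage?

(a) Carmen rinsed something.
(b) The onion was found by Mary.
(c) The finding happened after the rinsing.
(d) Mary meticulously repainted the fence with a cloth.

(a), (c), (d)

(a) Entailed — generalizing the patient leaves a sub-description the original still satisfies.
(b) Not entailed — Mary found the report, not the onion; the onion belongs to the rinsing event.
(c) Entailed — the narrative places the rinsing before the finding.
(d) Entailed — this follows by dropping conjuncts from the repainting event's description.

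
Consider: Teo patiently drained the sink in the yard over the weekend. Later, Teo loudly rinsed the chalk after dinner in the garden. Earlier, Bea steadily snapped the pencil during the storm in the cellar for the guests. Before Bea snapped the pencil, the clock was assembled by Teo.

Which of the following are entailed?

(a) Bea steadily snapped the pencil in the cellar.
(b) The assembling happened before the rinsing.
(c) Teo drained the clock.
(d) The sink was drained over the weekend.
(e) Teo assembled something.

(a), (b), (d), (e)

(a) Entailed — the original entails any weakening of itself; this just drops 'for the guests', 'during the storm'.
(b) Entailed — the narrative places the assembling before the rinsing.
(c) Not entailed — Teo drained the sink, not the clock; the clock belongs to the assembling event.
(d) Entailed — dropping 'patiently', 'in the yard' and generalizing the agent leaves a sub-description the original still satisfies.
(e) Entailed — the original entails any weakening of itself; this just generalizes the patient.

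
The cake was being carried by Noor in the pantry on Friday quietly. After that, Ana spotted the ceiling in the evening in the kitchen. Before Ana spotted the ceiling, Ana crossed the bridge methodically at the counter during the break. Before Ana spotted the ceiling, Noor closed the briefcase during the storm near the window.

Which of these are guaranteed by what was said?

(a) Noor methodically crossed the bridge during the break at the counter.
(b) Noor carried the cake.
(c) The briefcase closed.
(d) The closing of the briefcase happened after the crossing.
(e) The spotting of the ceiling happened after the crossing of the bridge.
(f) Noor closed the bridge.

(a) Not entailed — the passage has Ana crossing the bridge, not Noor.
(b) Entailed — 'carry' is an activity; 'was carrying' entails that some carrying happened, so 'carried' holds.
(c) Entailed — 'Noor closed the briefcase' is causative; it entails the inchoative 'the briefcase closed'.
(d) Not entailed — the narrative doesn't order the crossing relative to the closing.
(e) Entailed — the narrative places the crossing before the spotting.
(f) Not entailed — Noor closed the briefcase, not the bridge; the bridge belongs to the crossing event.

(b), (c), (e)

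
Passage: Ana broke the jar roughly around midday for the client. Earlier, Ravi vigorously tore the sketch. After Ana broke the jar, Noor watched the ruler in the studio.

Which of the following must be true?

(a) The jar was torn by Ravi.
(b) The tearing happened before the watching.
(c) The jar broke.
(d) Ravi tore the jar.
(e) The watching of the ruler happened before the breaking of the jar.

(a) Not entailed — Ravi tore the sketch, not the jar; the jar belongs to the breaking event.
(b) Entailed — the narrative places the tearing before the watching.
(c) Entailed — 'Ana broke the jar' is causative; it entails the inchoative 'the jar broke'.
(d) Not entailed — Ravi tore the sketch, not the jar; the jar belongs to the breaking event.
(e) Not entailed — the narrative places the breaking before the watching, not after.

(b), (c)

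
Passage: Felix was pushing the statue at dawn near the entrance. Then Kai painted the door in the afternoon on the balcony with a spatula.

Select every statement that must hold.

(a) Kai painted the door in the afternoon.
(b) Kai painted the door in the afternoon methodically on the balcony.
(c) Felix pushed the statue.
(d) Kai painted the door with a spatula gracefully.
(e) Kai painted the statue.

(a), (c)

(a) Entailed — the original entails any weakening of itself; this just drops 'on the balcony', 'with a spatula'.
(b) Not entailed — 'methodically' adds information not in the original event.
(c) Entailed — 'push' is an activity; 'was pushing' entails that some pushing happened, so 'pushed' holds.
(d) Not entailed — 'gracefully' adds information not in the original event.
(e) Not entailed — Kai painted the door, not the statue; the statue belongs to the pushing event.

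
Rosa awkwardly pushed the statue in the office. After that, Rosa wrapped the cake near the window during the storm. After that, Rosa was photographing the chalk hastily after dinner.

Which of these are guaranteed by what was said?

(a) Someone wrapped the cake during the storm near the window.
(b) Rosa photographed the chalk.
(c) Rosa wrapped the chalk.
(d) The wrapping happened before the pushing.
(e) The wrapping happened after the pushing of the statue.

(a), (e)

(a) Entailed — generalizing the agent leaves a sub-description the original still satisfies.
(b) Not entailed — 'was photographing' is progressive on an accomplishment; it does not entail the completed 'photographed'.
(c) Not entailed — Rosa wrapped the cake, not the chalk; the chalk belongs to the photographing event.
(d) Not entailed — the narrative places the pushing before the wrapping, not after.
(e) Entailed — the narrative places the pushing before the wrapping.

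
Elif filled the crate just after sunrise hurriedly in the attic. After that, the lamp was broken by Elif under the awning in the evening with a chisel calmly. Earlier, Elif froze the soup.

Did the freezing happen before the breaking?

The narrative orders the freezing before the breaking.

yes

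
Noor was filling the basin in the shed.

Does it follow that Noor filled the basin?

no

'was filling' is progressive; for an accomplishment like 'fill the basin', it doesn't entail completion.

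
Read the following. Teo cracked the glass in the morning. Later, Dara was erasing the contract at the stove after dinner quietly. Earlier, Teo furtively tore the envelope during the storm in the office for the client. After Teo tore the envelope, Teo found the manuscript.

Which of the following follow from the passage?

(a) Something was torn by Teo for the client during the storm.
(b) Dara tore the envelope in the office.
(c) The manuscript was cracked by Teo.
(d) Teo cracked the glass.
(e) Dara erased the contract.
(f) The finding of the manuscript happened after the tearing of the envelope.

(a) Entailed — dropping 'in the office', 'furtively' and generalizing the patient leaves a sub-description the original still satisfies.
(b) Not entailed — the passage has Teo tearing the envelope, not Dara.
(c) Not entailed — Teo cracked the glass, not the manuscript; the manuscript belongs to the finding event.
(d) Entailed — this follows by dropping conjuncts from the cracking event's description.
(e) Not entailed — 'was erasing' is progressive on an accomplishment; it does not entail the completed 'erased'.
(f) Entailed — the narrative places the tearing before the finding.

(a), (d), (f)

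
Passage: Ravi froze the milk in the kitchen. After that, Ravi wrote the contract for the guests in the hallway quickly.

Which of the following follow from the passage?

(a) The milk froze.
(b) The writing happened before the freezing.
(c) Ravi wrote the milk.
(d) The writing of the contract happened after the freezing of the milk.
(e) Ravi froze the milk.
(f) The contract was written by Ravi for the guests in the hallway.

(a), (d), (e), (f)

(a) Entailed — 'Ravi froze the milk' is causative; it entails the inchoative 'the milk froze'.
(b) Not entailed — the narrative places the freezing before the writing, not after.
(c) Not entailed — Ravi wrote the contract, not the milk; the milk belongs to the freezing event.
(d) Entailed — the narrative places the freezing before the writing.
(e) Entailed — this follows by dropping conjuncts from the freezing event's description.
(f) Entailed — dropping 'quickly' leaves a sub-description the original still satisfies.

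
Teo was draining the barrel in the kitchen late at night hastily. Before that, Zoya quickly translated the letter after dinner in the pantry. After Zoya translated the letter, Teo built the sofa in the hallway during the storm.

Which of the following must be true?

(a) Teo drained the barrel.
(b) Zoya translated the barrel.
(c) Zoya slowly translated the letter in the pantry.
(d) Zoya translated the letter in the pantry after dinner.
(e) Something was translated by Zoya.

(d), (e)

(a) Not entailed — 'was draining' is progressive on an accomplishment; it does not entail the completed 'drained'.
(b) Not entailed — Zoya translated the letter, not the barrel; the barrel belongs to the draining event.
(c) Not entailed — 'slowly' adds a manner not in (and inconsistent with) the original.
(d) Entailed — this follows by dropping conjuncts from the translating event's description.
(e) Entailed — every conjunct here is already in the original translating event.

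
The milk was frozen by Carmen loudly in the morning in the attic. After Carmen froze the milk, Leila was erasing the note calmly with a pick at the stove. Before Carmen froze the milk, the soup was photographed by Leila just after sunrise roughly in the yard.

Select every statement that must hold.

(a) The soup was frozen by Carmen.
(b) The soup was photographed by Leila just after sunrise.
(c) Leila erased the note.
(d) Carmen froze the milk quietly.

(a) Not entailed — Carmen froze the milk, not the soup; the soup belongs to the photographing event.
(b) Entailed — dropping 'in the yard', 'roughly' leaves a sub-description the original still satisfies.
(c) Not entailed — 'was erasing' is progressive on an accomplishment; it does not entail the completed 'erased'.
(d) Not entailed — 'quietly' adds a manner not in (and inconsistent with) the original.

(b)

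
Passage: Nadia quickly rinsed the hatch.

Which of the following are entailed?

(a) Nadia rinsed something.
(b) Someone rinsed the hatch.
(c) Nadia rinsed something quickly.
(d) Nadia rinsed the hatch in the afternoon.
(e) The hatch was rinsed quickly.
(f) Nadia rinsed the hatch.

(a), (b), (c), (e), (f)

(a) Entailed — this follows by dropping conjuncts from the rinsing event's description.
(b) Entailed — every conjunct here is already in the original rinsing event.
(c) Entailed — this follows by dropping conjuncts from the rinsing event's description.
(d) Not entailed — 'in the afternoon' adds information not in the original event.
(e) Entailed — this follows by dropping conjuncts from the rinsing event's description.
(f) Entailed — the original entails any weakening of itself; this just drops 'quickly'.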